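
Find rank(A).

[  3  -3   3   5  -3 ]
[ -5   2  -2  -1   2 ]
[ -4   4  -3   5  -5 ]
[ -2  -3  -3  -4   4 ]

Row reduction:
R2 <- R2 - (-5/3)*R1:  [    0    -3     3  22/3    -3 ]
R3 <- R3 - (-4/3)*R1:  [    0     0     1  35/3    -9 ]
R4 <- R4 - (-2/3)*R1:  [    0    -5    -1  -2/3     2 ]
R4 <- R4 - (5/3)*R2:  [      0       0      -6  -116/9       7 ]
R4 <- R4 - (-6)*R3:  [     0      0      0  514/9    -47 ]
Row echelon form:
[ 3  -3  3      5   -3 ]
[ 0  -3  3   22/3   -3 ]
[ 0   0  1   35/3   -9 ]
[ 0   0  0  514/9  -47 ]
Nonzero rows / pivot columns: 4

rank(A) = 4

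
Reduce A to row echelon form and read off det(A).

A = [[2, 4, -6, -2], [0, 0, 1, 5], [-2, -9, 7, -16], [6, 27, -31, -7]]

det(A) = -50

Forward elimination:
R3 <- R3 - (-1)*R1:  [   0   -5    1  -18 ]
R4 <- R4 - (3)*R1:  [   0   15  -13   -1 ]
R2 <-> R3   (pivot in column 2 was zero)
[ 2   4   -6   -2 ]
[ 0  -5    1  -18 ]
[ 0   0    1    5 ]
[ 0  15  -13   -1 ]
R4 <- R4 - (-3)*R2:  [   0    0  -10  -55 ]
R4 <- R4 - (-10)*R3:  [  0   0   0  -5 ]
Upper-triangular form:
[ 2   4  -6   -2 ]
[ 0  -5   1  -18 ]
[ 0   0   1    5 ]
[ 0   0   0   -5 ]
det(A) = (-1)^1 * (2) * (-5) * (1) * (-5) = -50  (1 row swap -> sign -1)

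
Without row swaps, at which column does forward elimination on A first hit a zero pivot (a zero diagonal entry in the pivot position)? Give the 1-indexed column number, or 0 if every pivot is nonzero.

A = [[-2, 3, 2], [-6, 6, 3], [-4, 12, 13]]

Naive forward elimination:
R2 <- R2 - (3)*R1:  [  0  -3  -3 ]
R3 <- R3 - (2)*R1:  [ 0  6  9 ]
R3 <- R3 - (-2)*R2:  [ 0  0  3 ]
All pivots nonzero; naive elimination completes without hitting a zero pivot.

first zero-pivot column = 0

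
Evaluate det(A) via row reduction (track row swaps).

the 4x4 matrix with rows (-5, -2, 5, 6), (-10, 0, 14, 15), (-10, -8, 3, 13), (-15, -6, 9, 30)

Forward elimination:
R2 <- R2 - (2)*R1:  [ 0  4  4  3 ]
R3 <- R3 - (2)*R1:  [  0  -4  -7   1 ]
R4 <- R4 - (3)*R1:  [  0   0  -6  12 ]
R3 <- R3 - (-1)*R2:  [  0   0  -3   4 ]
R4 <- R4 - (2)*R3:  [ 0  0  0  4 ]
Upper-triangular form:
[ -5  -2   5  6 ]
[  0   4   4  3 ]
[  0   0  -3  4 ]
[  0   0   0  4 ]
det(A) = (-1)^0 * (-5) * (4) * (-3) * (4) = 240  (0 row swaps -> sign +1)

det(A) = 240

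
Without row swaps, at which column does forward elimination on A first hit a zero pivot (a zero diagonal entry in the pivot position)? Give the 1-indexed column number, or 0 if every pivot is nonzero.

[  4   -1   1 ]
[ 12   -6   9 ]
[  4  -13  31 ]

first zero-pivot column = 0

Naive forward elimination:
R2 <- R2 - (3)*R1:  [  0  -3   6 ]
R3 <- R3 - (1)*R1:  [   0  -12   30 ]
R3 <- R3 - (4)*R2:  [ 0  0  6 ]
All pivots nonzero; naive elimination completes without hitting a zero pivot.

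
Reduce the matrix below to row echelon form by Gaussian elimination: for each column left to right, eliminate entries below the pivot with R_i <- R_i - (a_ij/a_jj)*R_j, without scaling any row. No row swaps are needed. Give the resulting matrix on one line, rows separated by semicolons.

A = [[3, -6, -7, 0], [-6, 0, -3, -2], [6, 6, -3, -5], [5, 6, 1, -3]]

REF = [3 -6 -7 0; 0 -12 -17 -2; 0 0 -29/2 -8; 0 0 0 -13/87]

Forward elimination:
R2 <- R2 - (-2)*R1:  [   0  -12  -17   -2 ]
R3 <- R3 - (2)*R1:  [  0  18  11  -5 ]
R4 <- R4 - (5/3)*R1:  [    0    16  38/3    -3 ]
R3 <- R3 - (-3/2)*R2:  [     0      0  -29/2     -8 ]
R4 <- R4 - (-4/3)*R2:  [     0      0    -10  -17/3 ]
R4 <- R4 - (20/29)*R3:  [      0       0       0  -13/87 ]
Row echelon form:
[ 3   -6     -7       0 ]
[ 0  -12    -17      -2 ]
[ 0    0  -29/2      -8 ]
[ 0    0      0  -13/87 ]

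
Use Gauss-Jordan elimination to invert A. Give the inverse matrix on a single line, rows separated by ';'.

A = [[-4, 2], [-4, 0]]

inverse = [0 -1/4; 1/2 -1/2]

Gauss-Jordan on [A | I]:
R1 <- (1/-4)*R1:  [    1  -1/2  |  -1/4     0 ]
R2 <- R2 - (-4)*R1:  [  0  -2  |  -1   1 ]
R2 <- (1/-2)*R2:  [    0     1  |   1/2  -1/2 ]
R1 <- R1 - (-1/2)*R2:  [    1     0  |     0  -1/4 ]
Right block of [I | A^{-1}] is the inverse:
[   0  -1/4 ]
[ 1/2  -1/2 ]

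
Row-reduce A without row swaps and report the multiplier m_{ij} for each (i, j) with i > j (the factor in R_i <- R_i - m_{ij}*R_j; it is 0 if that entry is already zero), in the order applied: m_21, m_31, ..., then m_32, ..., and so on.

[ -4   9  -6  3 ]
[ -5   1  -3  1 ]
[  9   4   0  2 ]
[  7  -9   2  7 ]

Forward elimination:
R2 <- R2 - (5/4)*R1:  [     0  -41/4    9/2  -11/4 ]
R3 <- R3 - (-9/4)*R1:  [     0   97/4  -27/2   35/4 ]
R4 <- R4 - (-7/4)*R1:  [     0   27/4  -17/2   49/4 ]
R3 <- R3 - (-97/41)*R2:  [       0        0  -117/41    92/41 ]
R4 <- R4 - (-27/41)*R2:  [       0        0  -227/41   428/41 ]
R4 <- R4 - (227/117)*R3:  [       0        0        0  712/117 ]
Multipliers (in order of application): m_{21} = 5/4, m_{31} = -9/4, m_{41} = -7/4, m_{32} = -97/41, m_{42} = -27/41, m_{43} = 227/117

multipliers: 5/4, -9/4, -7/4, -97/41, -27/41, 227/117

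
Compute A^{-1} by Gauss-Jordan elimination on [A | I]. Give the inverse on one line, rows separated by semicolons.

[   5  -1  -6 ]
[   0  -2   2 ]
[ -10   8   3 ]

inverse = [-11/15 -3/2 -7/15; -2/3 -3/2 -1/3; -2/3 -1 -1/3]

Gauss-Jordan on [A | I]:
R1 <- (1/5)*R1:  [    1  -1/5  -6/5  |   1/5     0     0 ]
R3 <- R3 - (-10)*R1:  [  0   6  -9  |   2   0   1 ]
R2 <- (1/-2)*R2:  [    0     1    -1  |     0  -1/2     0 ]
R1 <- R1 - (-1/5)*R2:  [     1      0   -7/5  |    1/5  -1/10      0 ]
R3 <- R3 - (6)*R2:  [  0   0  -3  |   2   3   1 ]
R3 <- (1/-3)*R3:  [    0     0     1  |  -2/3    -1  -1/3 ]
R1 <- R1 - (-7/5)*R3:  [      1       0       0  |  -11/15    -3/2   -7/15 ]
R2 <- R2 - (-1)*R3:  [    0     1     0  |  -2/3  -3/2  -1/3 ]
Right block of [I | A^{-1}] is the inverse:
[ -11/15  -3/2  -7/15 ]
[   -2/3  -3/2   -1/3 ]
[   -2/3    -1   -1/3 ]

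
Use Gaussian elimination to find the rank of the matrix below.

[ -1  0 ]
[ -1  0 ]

Row reduction:
R2 <- R2 - (1)*R1:  [ 0  0 ]
Row echelon form:
[ -1  0 ]
[  0  0 ]
Nonzero rows / pivot columns: 1

rank(A) = 1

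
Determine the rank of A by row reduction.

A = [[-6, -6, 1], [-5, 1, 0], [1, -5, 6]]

rank(A) = 3

Row reduction:
R2 <- R2 - (5/6)*R1:  [    0     6  -5/6 ]
R3 <- R3 - (-1/6)*R1:  [    0    -6  37/6 ]
R3 <- R3 - (-1)*R2:  [    0     0  16/3 ]
Row echelon form:
[ -6  -6     1 ]
[  0   6  -5/6 ]
[  0   0  16/3 ]
Nonzero rows / pivot columns: 3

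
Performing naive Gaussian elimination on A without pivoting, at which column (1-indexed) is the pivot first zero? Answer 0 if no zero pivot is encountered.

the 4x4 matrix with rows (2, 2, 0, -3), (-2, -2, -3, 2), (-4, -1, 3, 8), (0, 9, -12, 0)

first zero-pivot column = 2

Naive forward elimination:
R2 <- R2 - (-1)*R1:  [  0   0  -3  -1 ]
R3 <- R3 - (-2)*R1:  [ 0  3  3  2 ]
Matrix at this point:
[ 2  2    0  -3 ]
[ 0  0   -3  -1 ]
[ 0  3    3   2 ]
[ 0  9  -12   0 ]
Pivot entry (2,2) is zero but row 3 has 3 in column 2 -> naive elimination stops; a row interchange (e.g. R2 <-> R3) would be required here.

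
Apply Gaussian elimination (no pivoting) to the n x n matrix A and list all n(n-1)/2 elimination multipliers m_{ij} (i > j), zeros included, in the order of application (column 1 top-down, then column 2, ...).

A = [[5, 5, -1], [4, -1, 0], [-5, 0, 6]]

multipliers: 4/5, -1, -1

Forward elimination:
R2 <- R2 - (4/5)*R1:  [   0   -5  4/5 ]
R3 <- R3 - (-1)*R1:  [ 0  5  5 ]
R3 <- R3 - (-1)*R2:  [    0     0  29/5 ]
Multipliers (in order of application): m_{21} = 4/5, m_{31} = -1, m_{32} = -1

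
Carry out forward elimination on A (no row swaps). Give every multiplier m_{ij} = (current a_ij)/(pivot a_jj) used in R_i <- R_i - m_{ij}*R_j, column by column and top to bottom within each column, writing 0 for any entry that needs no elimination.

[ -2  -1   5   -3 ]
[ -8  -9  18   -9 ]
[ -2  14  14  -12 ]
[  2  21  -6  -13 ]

Forward elimination:
R2 <- R2 - (4)*R1:  [  0  -5  -2   3 ]
R3 <- R3 - (1)*R1:  [  0  15   9  -9 ]
R4 <- R4 - (-1)*R1:  [   0   20   -1  -16 ]
R3 <- R3 - (-3)*R2:  [ 0  0  3  0 ]
R4 <- R4 - (-4)*R2:  [  0   0  -9  -4 ]
R4 <- R4 - (-3)*R3:  [  0   0   0  -4 ]
Multipliers (in order of application): m_{21} = 4, m_{31} = 1, m_{41} = -1, m_{32} = -3, m_{42} = -4, m_{43} = -3

multipliers: 4, 1, -1, -3, -4, -3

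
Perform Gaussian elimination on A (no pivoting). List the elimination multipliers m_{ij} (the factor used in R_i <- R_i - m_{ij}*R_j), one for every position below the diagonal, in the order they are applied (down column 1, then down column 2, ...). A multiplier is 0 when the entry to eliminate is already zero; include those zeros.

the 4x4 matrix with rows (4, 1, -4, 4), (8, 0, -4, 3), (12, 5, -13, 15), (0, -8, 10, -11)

multipliers: 2, 3, 0, -1, 4, -2

Forward elimination:
R2 <- R2 - (2)*R1:  [  0  -2   4  -5 ]
R3 <- R3 - (3)*R1:  [  0   2  -1   3 ]
R4: entry in column 1 is already 0 -> m_{41} = 0 (no row operation needed)
R3 <- R3 - (-1)*R2:  [  0   0   3  -2 ]
R4 <- R4 - (4)*R2:  [  0   0  -6   9 ]
R4 <- R4 - (-2)*R3:  [ 0  0  0  5 ]
Multipliers (in order of application): m_{21} = 2, m_{31} = 3, m_{41} = 0, m_{32} = -1, m_{42} = 4, m_{43} = -2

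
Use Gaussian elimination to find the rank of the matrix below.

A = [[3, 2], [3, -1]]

rank(A) = 2

Row reduction:
R2 <- R2 - (1)*R1:  [  0  -3 ]
Row echelon form:
[ 3   2 ]
[ 0  -3 ]
Nonzero rows / pivot columns: 2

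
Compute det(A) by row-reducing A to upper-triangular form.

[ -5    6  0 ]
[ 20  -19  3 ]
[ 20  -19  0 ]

Forward elimination:
R2 <- R2 - (-4)*R1:  [ 0  5  3 ]
R3 <- R3 - (-4)*R1:  [ 0  5  0 ]
R3 <- R3 - (1)*R2:  [  0   0  -3 ]
Upper-triangular form:
[ -5  6   0 ]
[  0  5   3 ]
[  0  0  -3 ]
det(A) = (-1)^0 * (-5) * (5) * (-3) = 75  (0 row swaps -> sign +1)

det(A) = 75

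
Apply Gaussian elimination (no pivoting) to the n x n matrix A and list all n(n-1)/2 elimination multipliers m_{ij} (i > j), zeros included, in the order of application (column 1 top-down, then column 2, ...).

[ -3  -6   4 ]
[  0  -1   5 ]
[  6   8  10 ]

Forward elimination:
R2: entry in column 1 is already 0 -> m_{21} = 0 (no row operation needed)
R3 <- R3 - (-2)*R1:  [  0  -4  18 ]
R3 <- R3 - (4)*R2:  [  0   0  -2 ]
Multipliers (in order of application): m_{21} = 0, m_{31} = -2, m_{32} = 4

multipliers: 0, -2, 4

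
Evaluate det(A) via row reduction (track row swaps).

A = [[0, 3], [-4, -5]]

det(A) = 12

Forward elimination:
R1 <-> R2   (pivot in column 1 was zero)
[ -4  -5 ]
[  0   3 ]
Upper-triangular form:
[ -4  -5 ]
[  0   3 ]
det(A) = (-1)^1 * (-4) * (3) = 12  (1 row swap -> sign -1)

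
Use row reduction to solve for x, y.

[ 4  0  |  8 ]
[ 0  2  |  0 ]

Forward elimination on [A|b]:
Row echelon form:
[ 4  0  |  8 ]
[ 0  2  |  0 ]
Back-substitution:
y = (0) / 2 = 0
x = (8) / 4 = 2

(2, 0)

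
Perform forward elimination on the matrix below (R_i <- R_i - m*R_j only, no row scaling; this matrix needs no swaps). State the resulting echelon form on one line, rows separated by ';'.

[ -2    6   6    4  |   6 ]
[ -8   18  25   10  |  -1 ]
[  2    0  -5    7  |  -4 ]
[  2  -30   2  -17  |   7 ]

Forward elimination:
R2 <- R2 - (4)*R1:  [   0   -6    1   -6  -25 ]
R3 <- R3 - (-1)*R1:  [  0   6   1  11   2 ]
R4 <- R4 - (-1)*R1:  [   0  -24    8  -13   13 ]
R3 <- R3 - (-1)*R2:  [   0    0    2    5  -23 ]
R4 <- R4 - (4)*R2:  [   0    0    4   11  113 ]
R4 <- R4 - (2)*R3:  [   0    0    0    1  159 ]
Row echelon form:
[ -2   6  6   4  |    6 ]
[  0  -6  1  -6  |  -25 ]
[  0   0  2   5  |  -23 ]
[  0   0  0   1  |  159 ]

REF = [-2 6 6 4 6; 0 -6 1 -6 -25; 0 0 2 5 -23; 0 0 0 1 159]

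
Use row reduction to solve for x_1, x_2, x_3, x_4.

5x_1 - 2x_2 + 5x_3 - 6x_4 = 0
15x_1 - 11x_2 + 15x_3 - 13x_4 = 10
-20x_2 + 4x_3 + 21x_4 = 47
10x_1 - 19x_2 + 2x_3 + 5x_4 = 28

Forward elimination on [A|b]:
R2 <- R2 - (3)*R1:  [  0  -5   0   5  10 ]
R4 <- R4 - (2)*R1:  [   0  -15   -8   17   28 ]
R3 <- R3 - (4)*R2:  [ 0  0  4  1  7 ]
R4 <- R4 - (3)*R2:  [  0   0  -8   2  -2 ]
R4 <- R4 - (-2)*R3:  [  0   0   0   4  12 ]
Row echelon form:
[ 5  -2  5  -6  |   0 ]
[ 0  -5  0   5  |  10 ]
[ 0   0  4   1  |   7 ]
[ 0   0  0   4  |  12 ]
Back-substitution:
x_4 = (12) / 4 = 3
x_3 = (7 - (1)*(3)) / 4 = 1
x_2 = (10 - (5)*(3)) / -5 = 1
x_1 = (0 - (-2)*(1) - (5)*(1) - (-6)*(3)) / 5 = 3

(3, 1, 1, 3)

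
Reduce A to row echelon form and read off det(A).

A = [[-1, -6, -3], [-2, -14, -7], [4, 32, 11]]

det(A) = -10

Forward elimination:
R2 <- R2 - (2)*R1:  [  0  -2  -1 ]
R3 <- R3 - (-4)*R1:  [  0   8  -1 ]
R3 <- R3 - (-4)*R2:  [  0   0  -5 ]
Upper-triangular form:
[ -1  -6  -3 ]
[  0  -2  -1 ]
[  0   0  -5 ]
det(A) = (-1)^0 * (-1) * (-2) * (-5) = -10  (0 row swaps -> sign +1)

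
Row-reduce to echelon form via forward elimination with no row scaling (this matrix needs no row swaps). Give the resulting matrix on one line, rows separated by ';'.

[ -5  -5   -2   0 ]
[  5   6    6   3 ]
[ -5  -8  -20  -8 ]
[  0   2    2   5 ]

REF = [-5 -5 -2 0; 0 1 4 3; 0 0 -6 1; 0 0 0 -2]

Forward elimination:
R2 <- R2 - (-1)*R1:  [ 0  1  4  3 ]
R3 <- R3 - (1)*R1:  [   0   -3  -18   -8 ]
R3 <- R3 - (-3)*R2:  [  0   0  -6   1 ]
R4 <- R4 - (2)*R2:  [  0   0  -6  -1 ]
R4 <- R4 - (1)*R3:  [  0   0   0  -2 ]
Row echelon form:
[ -5  -5  -2   0 ]
[  0   1   4   3 ]
[  0   0  -6   1 ]
[  0   0   0  -2 ]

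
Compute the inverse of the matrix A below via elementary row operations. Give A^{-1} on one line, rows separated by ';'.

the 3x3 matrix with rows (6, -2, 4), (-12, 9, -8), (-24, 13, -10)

inverse = [7/90 8/45 -1/9; 2/5 1/5 0; 1/3 -1/6 1/6]

Gauss-Jordan on [A | I]:
R1 <- (1/6)*R1:  [    1  -1/3   2/3  |   1/6     0     0 ]
R2 <- R2 - (-12)*R1:  [ 0  5  0  |  2  1  0 ]
R3 <- R3 - (-24)*R1:  [ 0  5  6  |  4  0  1 ]
R2 <- (1/5)*R2:  [   0    1    0  |  2/5  1/5    0 ]
R1 <- R1 - (-1/3)*R2:  [    1     0   2/3  |  3/10  1/15     0 ]
R3 <- R3 - (5)*R2:  [  0   0   6  |   2  -1   1 ]
R3 <- (1/6)*R3:  [    0     0     1  |   1/3  -1/6   1/6 ]
R1 <- R1 - (2/3)*R3:  [    1     0     0  |  7/90  8/45  -1/9 ]
Right block of [I | A^{-1}] is the inverse:
[ 7/90  8/45  -1/9 ]
[  2/5   1/5     0 ]
[  1/3  -1/6   1/6 ]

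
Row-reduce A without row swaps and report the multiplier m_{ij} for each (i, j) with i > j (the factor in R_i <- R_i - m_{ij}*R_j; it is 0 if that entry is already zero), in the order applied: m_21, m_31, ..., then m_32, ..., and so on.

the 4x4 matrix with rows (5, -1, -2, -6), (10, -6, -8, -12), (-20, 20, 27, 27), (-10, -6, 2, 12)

multipliers: 2, -4, -2, -4, 2, 2

Forward elimination:
R2 <- R2 - (2)*R1:  [  0  -4  -4   0 ]
R3 <- R3 - (-4)*R1:  [  0  16  19   3 ]
R4 <- R4 - (-2)*R1:  [  0  -8  -2   0 ]
R3 <- R3 - (-4)*R2:  [ 0  0  3  3 ]
R4 <- R4 - (2)*R2:  [ 0  0  6  0 ]
R4 <- R4 - (2)*R3:  [  0   0   0  -6 ]
Multipliers (in order of application): m_{21} = 2, m_{31} = -4, m_{41} = -2, m_{32} = -4, m_{42} = 2, m_{43} = 2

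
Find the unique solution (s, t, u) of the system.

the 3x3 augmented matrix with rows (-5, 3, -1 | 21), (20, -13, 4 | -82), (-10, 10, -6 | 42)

(-5, -2, -2)

Forward elimination on [A|b]:
R2 <- R2 - (-4)*R1:  [  0  -1   0   2 ]
R3 <- R3 - (2)*R1:  [  0   4  -4   0 ]
R3 <- R3 - (-4)*R2:  [  0   0  -4   8 ]
Row echelon form:
[ -5   3  -1  |  21 ]
[  0  -1   0  |   2 ]
[  0   0  -4  |   8 ]
Back-substitution:
u = (8) / -4 = -2
t = (2) / -1 = -2
s = (21 - (3)*(-2) - (-1)*(-2)) / -5 = -5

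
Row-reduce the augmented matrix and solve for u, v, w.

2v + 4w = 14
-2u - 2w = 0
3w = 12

(-4, -1, 4)

Forward elimination on [A|b]:
R1 <-> R2   (pivot in column 1 was zero)
[ -2  0  -2   0 ]
[  0  2   4  14 ]
[  0  0   3  12 ]
Row echelon form:
[ -2  0  -2  |   0 ]
[  0  2   4  |  14 ]
[  0  0   3  |  12 ]
Back-substitution:
w = (12) / 3 = 4
v = (14 - (4)*(4)) / 2 = -1
u = (0 - (-2)*(4)) / -2 = -4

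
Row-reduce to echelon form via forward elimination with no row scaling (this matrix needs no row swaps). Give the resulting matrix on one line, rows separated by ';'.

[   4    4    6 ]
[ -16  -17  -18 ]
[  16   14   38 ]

REF = [4 4 6; 0 -1 6; 0 0 2]

Forward elimination:
R2 <- R2 - (-4)*R1:  [  0  -1   6 ]
R3 <- R3 - (4)*R1:  [  0  -2  14 ]
R3 <- R3 - (2)*R2:  [ 0  0  2 ]
Row echelon form:
[ 4   4  6 ]
[ 0  -1  6 ]
[ 0   0  2 ]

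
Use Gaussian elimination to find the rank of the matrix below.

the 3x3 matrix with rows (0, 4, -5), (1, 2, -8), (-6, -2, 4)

rank(A) = 3

Row reduction:
R1 <-> R2   (pivot in column 1 was zero)
[  1   2  -8 ]
[  0   4  -5 ]
[ -6  -2   4 ]
R3 <- R3 - (-6)*R1:  [   0   10  -44 ]
R3 <- R3 - (5/2)*R2:  [     0      0  -63/2 ]
Row echelon form:
[ 1  2     -8 ]
[ 0  4     -5 ]
[ 0  0  -63/2 ]
Nonzero rows / pivot columns: 3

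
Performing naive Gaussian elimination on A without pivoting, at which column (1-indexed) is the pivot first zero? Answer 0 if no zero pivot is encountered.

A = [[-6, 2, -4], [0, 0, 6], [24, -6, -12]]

first zero-pivot column = 2

Naive forward elimination:
R3 <- R3 - (-4)*R1:  [   0    2  -28 ]
Matrix at this point:
[ -6  2   -4 ]
[  0  0    6 ]
[  0  2  -28 ]
Pivot entry (2,2) is zero but row 3 has 2 in column 2 -> naive elimination stops; a row interchange (e.g. R2 <-> R3) would be required here.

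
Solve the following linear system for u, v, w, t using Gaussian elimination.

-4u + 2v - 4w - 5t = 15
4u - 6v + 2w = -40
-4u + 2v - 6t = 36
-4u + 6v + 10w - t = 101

Forward elimination on [A|b]:
R2 <- R2 - (-1)*R1:  [   0   -4   -2   -5  -25 ]
R3 <- R3 - (1)*R1:  [  0   0   4  -1  21 ]
R4 <- R4 - (1)*R1:  [  0   4  14   4  86 ]
R4 <- R4 - (-1)*R2:  [  0   0  12  -1  61 ]
R4 <- R4 - (3)*R3:  [  0   0   0   2  -2 ]
Row echelon form:
[ -4   2  -4  -5  |   15 ]
[  0  -4  -2  -5  |  -25 ]
[  0   0   4  -1  |   21 ]
[  0   0   0   2  |   -2 ]
Back-substitution:
t = (-2) / 2 = -1
w = (21 - (-1)*(-1)) / 4 = 5
v = (-25 - (-2)*(5) - (-5)*(-1)) / -4 = 5
u = (15 - (2)*(5) - (-4)*(5) - (-5)*(-1)) / -4 = -5

(-5, 5, 5, -1)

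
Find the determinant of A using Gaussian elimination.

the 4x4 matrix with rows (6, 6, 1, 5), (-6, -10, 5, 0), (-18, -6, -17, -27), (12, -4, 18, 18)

Forward elimination:
R2 <- R2 - (-1)*R1:  [  0  -4   6   5 ]
R3 <- R3 - (-3)*R1:  [   0   12  -14  -12 ]
R4 <- R4 - (2)*R1:  [   0  -16   16    8 ]
R3 <- R3 - (-3)*R2:  [ 0  0  4  3 ]
R4 <- R4 - (4)*R2:  [   0    0   -8  -12 ]
R4 <- R4 - (-2)*R3:  [  0   0   0  -6 ]
Upper-triangular form:
[ 6   6  1   5 ]
[ 0  -4  6   5 ]
[ 0   0  4   3 ]
[ 0   0  0  -6 ]
det(A) = (-1)^0 * (6) * (-4) * (4) * (-6) = 576  (0 row swaps -> sign +1)

det(A) = 576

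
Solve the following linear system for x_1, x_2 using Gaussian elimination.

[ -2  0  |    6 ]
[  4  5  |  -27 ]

(-3, -3)

Forward elimination on [A|b]:
R2 <- R2 - (-2)*R1:  [   0    5  -15 ]
Row echelon form:
[ -2  0  |    6 ]
[  0  5  |  -15 ]
Back-substitution:
x_2 = (-15) / 5 = -3
x_1 = (6) / -2 = -3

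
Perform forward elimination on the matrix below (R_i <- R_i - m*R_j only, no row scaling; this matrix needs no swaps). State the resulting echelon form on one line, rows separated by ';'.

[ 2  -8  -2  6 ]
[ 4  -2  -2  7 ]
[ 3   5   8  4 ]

Forward elimination:
R2 <- R2 - (2)*R1:  [  0  14   2  -5 ]
R3 <- R3 - (3/2)*R1:  [  0  17  11  -5 ]
R3 <- R3 - (17/14)*R2:  [     0      0   60/7  15/14 ]
Row echelon form:
[ 2  -8    -2      6 ]
[ 0  14     2     -5 ]
[ 0   0  60/7  15/14 ]

REF = [2 -8 -2 6; 0 14 2 -5; 0 0 60/7 15/14]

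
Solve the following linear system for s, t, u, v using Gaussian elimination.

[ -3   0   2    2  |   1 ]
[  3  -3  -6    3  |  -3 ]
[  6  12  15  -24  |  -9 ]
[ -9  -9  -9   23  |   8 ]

Forward elimination on [A|b]:
R2 <- R2 - (-1)*R1:  [  0  -3  -4   5  -2 ]
R3 <- R3 - (-2)*R1:  [   0   12   19  -20   -7 ]
R4 <- R4 - (3)*R1:  [   0   -9  -15   17    5 ]
R3 <- R3 - (-4)*R2:  [   0    0    3    0  -15 ]
R4 <- R4 - (3)*R2:  [  0   0  -3   2  11 ]
R4 <- R4 - (-1)*R3:  [  0   0   0   2  -4 ]
Row echelon form:
[ -3   0   2  2  |    1 ]
[  0  -3  -4  5  |   -2 ]
[  0   0   3  0  |  -15 ]
[  0   0   0  2  |   -4 ]
Back-substitution:
v = (-4) / 2 = -2
u = (-15) / 3 = -5
t = (-2 - (-4)*(-5) - (5)*(-2)) / -3 = 4
s = (1 - (2)*(-5) - (2)*(-2)) / -3 = -5

(-5, 4, -5, -2)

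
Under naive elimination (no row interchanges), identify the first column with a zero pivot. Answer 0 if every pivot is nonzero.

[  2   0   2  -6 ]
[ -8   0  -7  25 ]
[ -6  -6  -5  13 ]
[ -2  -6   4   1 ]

Naive forward elimination:
R2 <- R2 - (-4)*R1:  [ 0  0  1  1 ]
R3 <- R3 - (-3)*R1:  [  0  -6   1  -5 ]
R4 <- R4 - (-1)*R1:  [  0  -6   6  -5 ]
Matrix at this point:
[ 2   0  2  -6 ]
[ 0   0  1   1 ]
[ 0  -6  1  -5 ]
[ 0  -6  6  -5 ]
Pivot entry (2,2) is zero but row 3 has -6 in column 2 -> naive elimination stops; a row interchange (e.g. R2 <-> R3) would be required here.

first zero-pivot column = 2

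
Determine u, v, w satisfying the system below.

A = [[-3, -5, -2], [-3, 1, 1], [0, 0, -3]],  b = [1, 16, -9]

(-4, 1, 3)

Forward elimination on [A|b]:
R2 <- R2 - (1)*R1:  [  0   6   3  15 ]
Row echelon form:
[ -3  -5  -2  |   1 ]
[  0   6   3  |  15 ]
[  0   0  -3  |  -9 ]
Back-substitution:
w = (-9) / -3 = 3
v = (15 - (3)*(3)) / 6 = 1
u = (1 - (-5)*(1) - (-2)*(3)) / -3 = -4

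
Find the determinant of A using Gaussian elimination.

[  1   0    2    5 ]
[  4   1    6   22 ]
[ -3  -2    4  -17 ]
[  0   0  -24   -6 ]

det(A) = 12

Forward elimination:
R2 <- R2 - (4)*R1:  [  0   1  -2   2 ]
R3 <- R3 - (-3)*R1:  [  0  -2  10  -2 ]
R3 <- R3 - (-2)*R2:  [ 0  0  6  2 ]
R4 <- R4 - (-4)*R3:  [ 0  0  0  2 ]
Upper-triangular form:
[ 1  0   2  5 ]
[ 0  1  -2  2 ]
[ 0  0   6  2 ]
[ 0  0   0  2 ]
det(A) = (-1)^0 * (1) * (1) * (6) * (2) = 12  (0 row swaps -> sign +1)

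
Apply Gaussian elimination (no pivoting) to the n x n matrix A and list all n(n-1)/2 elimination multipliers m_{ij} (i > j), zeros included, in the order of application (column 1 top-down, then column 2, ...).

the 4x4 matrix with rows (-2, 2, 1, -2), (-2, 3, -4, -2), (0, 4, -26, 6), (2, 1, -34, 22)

Forward elimination:
R2 <- R2 - (1)*R1:  [  0   1  -5   0 ]
R3: entry in column 1 is already 0 -> m_{31} = 0 (no row operation needed)
R4 <- R4 - (-1)*R1:  [   0    3  -33   20 ]
R3 <- R3 - (4)*R2:  [  0   0  -6   6 ]
R4 <- R4 - (3)*R2:  [   0    0  -18   20 ]
R4 <- R4 - (3)*R3:  [ 0  0  0  2 ]
Multipliers (in order of application): m_{21} = 1, m_{31} = 0, m_{41} = -1, m_{32} = 4, m_{42} = 3, m_{43} = 3

multipliers: 1, 0, -1, 4, 3, 3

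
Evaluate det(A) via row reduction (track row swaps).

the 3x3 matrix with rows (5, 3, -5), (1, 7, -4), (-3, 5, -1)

Forward elimination:
R2 <- R2 - (1/5)*R1:  [    0  32/5    -3 ]
R3 <- R3 - (-3/5)*R1:  [    0  34/5    -4 ]
R3 <- R3 - (17/16)*R2:  [      0       0  -13/16 ]
Upper-triangular form:
[ 5     3      -5 ]
[ 0  32/5      -3 ]
[ 0     0  -13/16 ]
det(A) = (-1)^0 * (5) * (32/5) * (-13/16) = -26  (0 row swaps -> sign +1)

det(A) = -26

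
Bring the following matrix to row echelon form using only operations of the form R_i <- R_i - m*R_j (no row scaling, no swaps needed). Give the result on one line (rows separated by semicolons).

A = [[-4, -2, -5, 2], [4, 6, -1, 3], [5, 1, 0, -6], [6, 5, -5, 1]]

REF = [-4 -2 -5 2; 0 4 -6 5; 0 0 -17/2 -13/8; 0 0 0 451/136]

Forward elimination:
R2 <- R2 - (-1)*R1:  [  0   4  -6   5 ]
R3 <- R3 - (-5/4)*R1:  [     0   -3/2  -25/4   -7/2 ]
R4 <- R4 - (-3/2)*R1:  [     0      2  -25/2      4 ]
R3 <- R3 - (-3/8)*R2:  [     0      0  -17/2  -13/8 ]
R4 <- R4 - (1/2)*R2:  [     0      0  -19/2    3/2 ]
R4 <- R4 - (19/17)*R3:  [       0        0        0  451/136 ]
Row echelon form:
[ -4  -2     -5        2 ]
[  0   4     -6        5 ]
[  0   0  -17/2    -13/8 ]
[  0   0      0  451/136 ]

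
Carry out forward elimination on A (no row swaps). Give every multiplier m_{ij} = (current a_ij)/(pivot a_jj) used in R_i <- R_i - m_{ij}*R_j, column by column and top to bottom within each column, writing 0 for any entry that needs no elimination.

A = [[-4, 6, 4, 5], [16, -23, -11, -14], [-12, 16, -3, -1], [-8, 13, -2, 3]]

Forward elimination:
R2 <- R2 - (-4)*R1:  [ 0  1  5  6 ]
R3 <- R3 - (3)*R1:  [   0   -2  -15  -16 ]
R4 <- R4 - (2)*R1:  [   0    1  -10   -7 ]
R3 <- R3 - (-2)*R2:  [  0   0  -5  -4 ]
R4 <- R4 - (1)*R2:  [   0    0  -15  -13 ]
R4 <- R4 - (3)*R3:  [  0   0   0  -1 ]
Multipliers (in order of application): m_{21} = -4, m_{31} = 3, m_{41} = 2, m_{32} = -2, m_{42} = 1, m_{43} = 3

multipliers: -4, 3, 2, -2, 1, 3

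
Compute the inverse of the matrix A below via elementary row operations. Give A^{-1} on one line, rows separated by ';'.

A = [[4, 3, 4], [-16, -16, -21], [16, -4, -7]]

Gauss-Jordan on [A | I]:
R1 <- (1/4)*R1:  [   1  3/4    1  |  1/4    0    0 ]
R2 <- R2 - (-16)*R1:  [  0  -4  -5  |   4   1   0 ]
R3 <- R3 - (16)*R1:  [   0  -16  -23  |   -4    0    1 ]
R2 <- (1/-4)*R2:  [    0     1   5/4  |    -1  -1/4     0 ]
R1 <- R1 - (3/4)*R2:  [    1     0  1/16  |     1  3/16     0 ]
R3 <- R3 - (-16)*R2:  [   0    0   -3  |  -20   -4    1 ]
R3 <- (1/-3)*R3:  [    0     0     1  |  20/3   4/3  -1/3 ]
R1 <- R1 - (1/16)*R3:  [    1     0     0  |  7/12  5/48  1/48 ]
R2 <- R2 - (5/4)*R3:  [      0       1       0  |   -28/3  -23/12    5/12 ]
Right block of [I | A^{-1}] is the inverse:
[  7/12    5/48  1/48 ]
[ -28/3  -23/12  5/12 ]
[  20/3     4/3  -1/3 ]

inverse = [7/12 5/48 1/48; -28/3 -23/12 5/12; 20/3 4/3 -1/3]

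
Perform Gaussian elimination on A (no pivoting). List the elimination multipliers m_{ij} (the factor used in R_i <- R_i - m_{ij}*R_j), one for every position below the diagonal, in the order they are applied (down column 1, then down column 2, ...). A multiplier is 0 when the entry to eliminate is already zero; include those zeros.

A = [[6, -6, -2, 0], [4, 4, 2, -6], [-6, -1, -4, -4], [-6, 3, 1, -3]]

Forward elimination:
R2 <- R2 - (2/3)*R1:  [    0     8  10/3    -6 ]
R3 <- R3 - (-1)*R1:  [  0  -7  -6  -4 ]
R4 <- R4 - (-1)*R1:  [  0  -3  -1  -3 ]
R3 <- R3 - (-7/8)*R2:  [      0       0  -37/12   -37/4 ]
R4 <- R4 - (-3/8)*R2:  [     0      0    1/4  -21/4 ]
R4 <- R4 - (-3/37)*R3:  [  0   0   0  -6 ]
Multipliers (in order of application): m_{21} = 2/3, m_{31} = -1, m_{41} = -1, m_{32} = -7/8, m_{42} = -3/8, m_{43} = -3/37

multipliers: 2/3, -1, -1, -7/8, -3/8, -3/37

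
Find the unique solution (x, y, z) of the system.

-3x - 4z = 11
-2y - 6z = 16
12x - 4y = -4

(-1, -2, -2)

Forward elimination on [A|b]:
R3 <- R3 - (-4)*R1:  [   0   -4  -16   40 ]
R3 <- R3 - (2)*R2:  [  0   0  -4   8 ]
Row echelon form:
[ -3   0  -4  |  11 ]
[  0  -2  -6  |  16 ]
[  0   0  -4  |   8 ]
Back-substitution:
z = (8) / -4 = -2
y = (16 - (-6)*(-2)) / -2 = -2
x = (11 - (-4)*(-2)) / -3 = -1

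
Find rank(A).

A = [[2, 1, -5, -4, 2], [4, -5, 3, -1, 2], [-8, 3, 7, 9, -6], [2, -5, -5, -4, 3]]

rank(A) = 3

Row reduction:
R2 <- R2 - (2)*R1:  [  0  -7  13   7  -2 ]
R3 <- R3 - (-4)*R1:  [   0    7  -13   -7    2 ]
R4 <- R4 - (1)*R1:  [  0  -6   0   0   1 ]
R3 <- R3 - (-1)*R2:  [ 0  0  0  0  0 ]
R4 <- R4 - (6/7)*R2:  [     0      0  -78/7     -6   19/7 ]
R3 <-> R4   (pivot in column 3 was zero)
[ 2   1     -5  -4     2 ]
[ 0  -7     13   7    -2 ]
[ 0   0  -78/7  -6  19/7 ]
[ 0   0      0   0     0 ]
Row echelon form:
[ 2   1     -5  -4     2 ]
[ 0  -7     13   7    -2 ]
[ 0   0  -78/7  -6  19/7 ]
[ 0   0      0   0     0 ]
Nonzero rows / pivot columns: 3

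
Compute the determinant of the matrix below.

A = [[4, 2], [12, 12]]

det(A) = 24

Forward elimination:
R2 <- R2 - (3)*R1:  [ 0  6 ]
Upper-triangular form:
[ 4  2 ]
[ 0  6 ]
det(A) = (-1)^0 * (4) * (6) = 24  (0 row swaps -> sign +1)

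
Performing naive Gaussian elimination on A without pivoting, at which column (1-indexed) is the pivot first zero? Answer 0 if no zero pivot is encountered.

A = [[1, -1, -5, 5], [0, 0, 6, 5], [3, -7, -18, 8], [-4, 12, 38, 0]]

first zero-pivot column = 2

Naive forward elimination:
R3 <- R3 - (3)*R1:  [  0  -4  -3  -7 ]
R4 <- R4 - (-4)*R1:  [  0   8  18  20 ]
Matrix at this point:
[ 1  -1  -5   5 ]
[ 0   0   6   5 ]
[ 0  -4  -3  -7 ]
[ 0   8  18  20 ]
Pivot entry (2,2) is zero but row 3 has -4 in column 2 -> naive elimination stops; a row interchange (e.g. R2 <-> R3) would be required here.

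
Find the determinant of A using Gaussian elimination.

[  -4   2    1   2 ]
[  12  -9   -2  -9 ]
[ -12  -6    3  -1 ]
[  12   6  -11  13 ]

det(A) = -96

Forward elimination:
R2 <- R2 - (-3)*R1:  [  0  -3   1  -3 ]
R3 <- R3 - (3)*R1:  [   0  -12    0   -7 ]
R4 <- R4 - (-3)*R1:  [  0  12  -8  19 ]
R3 <- R3 - (4)*R2:  [  0   0  -4   5 ]
R4 <- R4 - (-4)*R2:  [  0   0  -4   7 ]
R4 <- R4 - (1)*R3:  [ 0  0  0  2 ]
Upper-triangular form:
[ -4   2   1   2 ]
[  0  -3   1  -3 ]
[  0   0  -4   5 ]
[  0   0   0   2 ]
det(A) = (-1)^0 * (-4) * (-3) * (-4) * (2) = -96  (0 row swaps -> sign +1)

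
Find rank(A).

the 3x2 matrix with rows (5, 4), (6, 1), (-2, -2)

Row reduction:
R2 <- R2 - (6/5)*R1:  [     0  -19/5 ]
R3 <- R3 - (-2/5)*R1:  [    0  -2/5 ]
R3 <- R3 - (2/19)*R2:  [ 0  0 ]
Row echelon form:
[ 5      4 ]
[ 0  -19/5 ]
[ 0      0 ]
Nonzero rows / pivot columns: 2

rank(A) = 2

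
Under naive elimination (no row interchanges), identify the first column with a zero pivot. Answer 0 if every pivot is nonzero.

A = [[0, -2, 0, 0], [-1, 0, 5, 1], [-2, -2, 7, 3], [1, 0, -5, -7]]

first zero-pivot column = 1

Naive forward elimination:
Pivot entry (1,1) is zero but row 2 has -1 in column 1 -> naive elimination stops; a row interchange (e.g. R1 <-> R2) would be required here.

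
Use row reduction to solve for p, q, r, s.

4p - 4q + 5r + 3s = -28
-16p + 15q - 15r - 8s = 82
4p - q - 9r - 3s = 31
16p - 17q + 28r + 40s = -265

(3, 5, -1, -5)

Forward elimination on [A|b]:
R2 <- R2 - (-4)*R1:  [   0   -1    5    4  -30 ]
R3 <- R3 - (1)*R1:  [   0    3  -14   -6   59 ]
R4 <- R4 - (4)*R1:  [    0    -1     8    28  -153 ]
R3 <- R3 - (-3)*R2:  [   0    0    1    6  -31 ]
R4 <- R4 - (1)*R2:  [    0     0     3    24  -123 ]
R4 <- R4 - (3)*R3:  [   0    0    0    6  -30 ]
Row echelon form:
[ 4  -4  5  3  |  -28 ]
[ 0  -1  5  4  |  -30 ]
[ 0   0  1  6  |  -31 ]
[ 0   0  0  6  |  -30 ]
Back-substitution:
s = (-30) / 6 = -5
r = (-31 - (6)*(-5)) / 1 = -1
q = (-30 - (5)*(-1) - (4)*(-5)) / -1 = 5
p = (-28 - (-4)*(5) - (5)*(-1) - (3)*(-5)) / 4 = 3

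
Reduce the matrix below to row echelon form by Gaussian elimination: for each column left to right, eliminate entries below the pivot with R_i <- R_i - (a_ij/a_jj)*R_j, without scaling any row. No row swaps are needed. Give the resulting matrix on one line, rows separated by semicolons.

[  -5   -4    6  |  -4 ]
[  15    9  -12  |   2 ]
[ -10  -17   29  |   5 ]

REF = [-5 -4 6 -4; 0 -3 6 -10; 0 0 -1 43]

Forward elimination:
R2 <- R2 - (-3)*R1:  [   0   -3    6  -10 ]
R3 <- R3 - (2)*R1:  [  0  -9  17  13 ]
R3 <- R3 - (3)*R2:  [  0   0  -1  43 ]
Row echelon form:
[ -5  -4   6  |   -4 ]
[  0  -3   6  |  -10 ]
[  0   0  -1  |   43 ]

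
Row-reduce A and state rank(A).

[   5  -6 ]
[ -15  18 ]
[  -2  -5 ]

Row reduction:
R2 <- R2 - (-3)*R1:  [ 0  0 ]
R3 <- R3 - (-2/5)*R1:  [     0  -37/5 ]
R2 <-> R3   (pivot in column 2 was zero)
[ 5     -6 ]
[ 0  -37/5 ]
[ 0      0 ]
Row echelon form:
[ 5     -6 ]
[ 0  -37/5 ]
[ 0      0 ]
Nonzero rows / pivot columns: 2

rank(A) = 2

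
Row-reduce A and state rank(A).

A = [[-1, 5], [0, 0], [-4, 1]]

rank(A) = 2

Row reduction:
R3 <- R3 - (4)*R1:  [   0  -19 ]
R2 <-> R3   (pivot in column 2 was zero)
[ -1    5 ]
[  0  -19 ]
[  0    0 ]
Row echelon form:
[ -1    5 ]
[  0  -19 ]
[  0    0 ]
Nonzero rows / pivot columns: 2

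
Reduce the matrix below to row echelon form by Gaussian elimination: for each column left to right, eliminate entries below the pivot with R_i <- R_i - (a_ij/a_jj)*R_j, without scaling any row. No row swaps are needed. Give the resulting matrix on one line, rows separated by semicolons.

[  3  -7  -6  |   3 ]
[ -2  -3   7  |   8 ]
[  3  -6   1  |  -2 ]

REF = [3 -7 -6 3; 0 -23/3 3 10; 0 0 170/23 -85/23]

Forward elimination:
R2 <- R2 - (-2/3)*R1:  [     0  -23/3      3     10 ]
R3 <- R3 - (1)*R1:  [  0   1   7  -5 ]
R3 <- R3 - (-3/23)*R2:  [      0       0  170/23  -85/23 ]
Row echelon form:
[ 3     -7      -6  |       3 ]
[ 0  -23/3       3  |      10 ]
[ 0      0  170/23  |  -85/23 ]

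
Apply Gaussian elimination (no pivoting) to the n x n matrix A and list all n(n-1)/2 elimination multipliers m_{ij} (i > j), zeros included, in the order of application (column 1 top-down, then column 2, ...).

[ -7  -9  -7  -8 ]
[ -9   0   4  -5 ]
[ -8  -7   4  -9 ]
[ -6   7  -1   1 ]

Forward elimination:
R2 <- R2 - (9/7)*R1:  [    0  81/7    13  37/7 ]
R3 <- R3 - (8/7)*R1:  [    0  23/7    12   1/7 ]
R4 <- R4 - (6/7)*R1:  [     0  103/7      5   55/7 ]
R3 <- R3 - (23/81)*R2:  [       0        0   673/81  -110/81 ]
R4 <- R4 - (103/81)*R2:  [       0        0  -934/81    92/81 ]
R4 <- R4 - (-934/673)*R3:  [        0         0         0  -504/673 ]
Multipliers (in order of application): m_{21} = 9/7, m_{31} = 8/7, m_{41} = 6/7, m_{32} = 23/81, m_{42} = 103/81, m_{43} = -934/673

multipliers: 9/7, 8/7, 6/7, 23/81, 103/81, -934/673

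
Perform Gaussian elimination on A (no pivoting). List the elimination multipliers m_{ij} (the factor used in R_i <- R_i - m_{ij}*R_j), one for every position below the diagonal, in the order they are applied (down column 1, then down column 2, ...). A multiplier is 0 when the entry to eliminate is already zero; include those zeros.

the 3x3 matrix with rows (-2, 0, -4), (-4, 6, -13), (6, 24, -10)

multipliers: 2, -3, 4

Forward elimination:
R2 <- R2 - (2)*R1:  [  0   6  -5 ]
R3 <- R3 - (-3)*R1:  [   0   24  -22 ]
R3 <- R3 - (4)*R2:  [  0   0  -2 ]
Multipliers (in order of application): m_{21} = 2, m_{31} = -3, m_{32} = 4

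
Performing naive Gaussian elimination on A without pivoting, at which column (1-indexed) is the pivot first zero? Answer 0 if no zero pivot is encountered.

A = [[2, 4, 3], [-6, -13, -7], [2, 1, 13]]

Naive forward elimination:
R2 <- R2 - (-3)*R1:  [  0  -1   2 ]
R3 <- R3 - (1)*R1:  [  0  -3  10 ]
R3 <- R3 - (3)*R2:  [ 0  0  4 ]
All pivots nonzero; naive elimination completes without hitting a zero pivot.

first zero-pivot column = 0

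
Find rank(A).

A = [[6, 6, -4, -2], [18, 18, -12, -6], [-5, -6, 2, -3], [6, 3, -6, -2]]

Row reduction:
R2 <- R2 - (3)*R1:  [ 0  0  0  0 ]
R3 <- R3 - (-5/6)*R1:  [     0     -1   -4/3  -14/3 ]
R4 <- R4 - (1)*R1:  [  0  -3  -2   0 ]
R2 <-> R3   (pivot in column 2 was zero)
[ 6   6    -4     -2 ]
[ 0  -1  -4/3  -14/3 ]
[ 0   0     0      0 ]
[ 0  -3    -2      0 ]
R4 <- R4 - (3)*R2:  [  0   0   2  14 ]
R3 <-> R4   (pivot in column 3 was zero)
[ 6   6    -4     -2 ]
[ 0  -1  -4/3  -14/3 ]
[ 0   0     2     14 ]
[ 0   0     0      0 ]
Row echelon form:
[ 6   6    -4     -2 ]
[ 0  -1  -4/3  -14/3 ]
[ 0   0     2     14 ]
[ 0   0     0      0 ]
Nonzero rows / pivot columns: 3

rank(A) = 3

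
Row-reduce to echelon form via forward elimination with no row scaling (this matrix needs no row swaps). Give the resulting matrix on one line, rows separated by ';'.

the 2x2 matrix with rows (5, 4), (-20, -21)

Forward elimination:
R2 <- R2 - (-4)*R1:  [  0  -5 ]
Row echelon form:
[ 5   4 ]
[ 0  -5 ]

REF = [5 4; 0 -5]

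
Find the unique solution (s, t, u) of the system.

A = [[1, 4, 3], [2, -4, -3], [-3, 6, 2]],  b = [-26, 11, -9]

(-5, -3, -3)

Forward elimination on [A|b]:
R2 <- R2 - (2)*R1:  [   0  -12   -9   63 ]
R3 <- R3 - (-3)*R1:  [   0   18   11  -87 ]
R3 <- R3 - (-3/2)*R2:  [    0     0  -5/2  15/2 ]
Row echelon form:
[ 1    4     3  |   -26 ]
[ 0  -12    -9  |    63 ]
[ 0    0  -5/2  |  15/2 ]
Back-substitution:
u = (15/2) / (-5/2) = -3
t = (63 - (-9)*(-3)) / -12 = -3
s = (-26 - (4)*(-3) - (3)*(-3)) / 1 = -5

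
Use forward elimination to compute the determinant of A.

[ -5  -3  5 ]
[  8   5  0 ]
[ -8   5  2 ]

Forward elimination:
R2 <- R2 - (-8/5)*R1:  [   0  1/5    8 ]
R3 <- R3 - (8/5)*R1:  [    0  49/5    -6 ]
R3 <- R3 - (49)*R2:  [    0     0  -398 ]
Upper-triangular form:
[ -5   -3     5 ]
[  0  1/5     8 ]
[  0    0  -398 ]
det(A) = (-1)^0 * (-5) * (1/5) * (-398) = 398  (0 row swaps -> sign +1)

det(A) = 398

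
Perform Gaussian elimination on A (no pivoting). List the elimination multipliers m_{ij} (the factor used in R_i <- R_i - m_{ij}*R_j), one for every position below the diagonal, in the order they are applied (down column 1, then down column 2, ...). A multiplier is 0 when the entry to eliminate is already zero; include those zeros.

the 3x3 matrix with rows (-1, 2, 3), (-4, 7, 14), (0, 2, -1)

multipliers: 4, 0, -2

Forward elimination:
R2 <- R2 - (4)*R1:  [  0  -1   2 ]
R3: entry in column 1 is already 0 -> m_{31} = 0 (no row operation needed)
R3 <- R3 - (-2)*R2:  [ 0  0  3 ]
Multipliers (in order of application): m_{21} = 4, m_{31} = 0, m_{32} = -2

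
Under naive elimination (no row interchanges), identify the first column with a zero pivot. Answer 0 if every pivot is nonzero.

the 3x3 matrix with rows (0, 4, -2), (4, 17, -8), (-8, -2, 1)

Naive forward elimination:
Pivot entry (1,1) is zero but row 2 has 4 in column 1 -> naive elimination stops; a row interchange (e.g. R1 <-> R2) would be required here.

first zero-pivot column = 1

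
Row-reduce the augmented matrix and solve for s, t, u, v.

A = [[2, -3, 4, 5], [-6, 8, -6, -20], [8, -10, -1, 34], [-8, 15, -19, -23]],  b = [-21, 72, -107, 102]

Forward elimination on [A|b]:
R2 <- R2 - (-3)*R1:  [  0  -1   6  -5   9 ]
R3 <- R3 - (4)*R1:  [   0    2  -17   14  -23 ]
R4 <- R4 - (-4)*R1:  [  0   3  -3  -3  18 ]
R3 <- R3 - (-2)*R2:  [  0   0  -5   4  -5 ]
R4 <- R4 - (-3)*R2:  [   0    0   15  -18   45 ]
R4 <- R4 - (-3)*R3:  [  0   0   0  -6  30 ]
Row echelon form:
[ 2  -3   4   5  |  -21 ]
[ 0  -1   6  -5  |    9 ]
[ 0   0  -5   4  |   -5 ]
[ 0   0   0  -6  |   30 ]
Back-substitution:
v = (30) / -6 = -5
u = (-5 - (4)*(-5)) / -5 = -3
t = (9 - (6)*(-3) - (-5)*(-5)) / -1 = -2
s = (-21 - (-3)*(-2) - (4)*(-3) - (5)*(-5)) / 2 = 5

(5, -2, -3, -5)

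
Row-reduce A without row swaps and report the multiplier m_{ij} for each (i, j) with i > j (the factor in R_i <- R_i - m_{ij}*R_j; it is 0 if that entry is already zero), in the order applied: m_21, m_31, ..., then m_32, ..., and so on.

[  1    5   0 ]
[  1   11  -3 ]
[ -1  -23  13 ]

multipliers: 1, -1, -3

Forward elimination:
R2 <- R2 - (1)*R1:  [  0   6  -3 ]
R3 <- R3 - (-1)*R1:  [   0  -18   13 ]
R3 <- R3 - (-3)*R2:  [ 0  0  4 ]
Multipliers (in order of application): m_{21} = 1, m_{31} = -1, m_{32} = -3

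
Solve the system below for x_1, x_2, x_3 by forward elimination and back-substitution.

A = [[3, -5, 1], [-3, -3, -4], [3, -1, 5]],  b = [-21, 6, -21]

(-1, 3, -3)

Forward elimination on [A|b]:
R2 <- R2 - (-1)*R1:  [   0   -8   -3  -15 ]
R3 <- R3 - (1)*R1:  [ 0  4  4  0 ]
R3 <- R3 - (-1/2)*R2:  [     0      0    5/2  -15/2 ]
Row echelon form:
[ 3  -5    1  |    -21 ]
[ 0  -8   -3  |    -15 ]
[ 0   0  5/2  |  -15/2 ]
Back-substitution:
x_3 = (-15/2) / (5/2) = -3
x_2 = (-15 - (-3)*(-3)) / -8 = 3
x_1 = (-21 - (-5)*(3) - (1)*(-3)) / 3 = -1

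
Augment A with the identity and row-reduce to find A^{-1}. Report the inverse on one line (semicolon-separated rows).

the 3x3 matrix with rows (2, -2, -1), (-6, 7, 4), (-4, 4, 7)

Gauss-Jordan on [A | I]:
R1 <- (1/2)*R1:  [    1    -1  -1/2  |   1/2     0     0 ]
R2 <- R2 - (-6)*R1:  [ 0  1  1  |  3  1  0 ]
R3 <- R3 - (-4)*R1:  [ 0  0  5  |  2  0  1 ]
R1 <- R1 - (-1)*R2:  [   1    0  1/2  |  7/2    1    0 ]
R3 <- (1/5)*R3:  [   0    0    1  |  2/5    0  1/5 ]
R1 <- R1 - (1/2)*R3:  [     1      0      0  |  33/10      1  -1/10 ]
R2 <- R2 - (1)*R3:  [    0     1     0  |  13/5     1  -1/5 ]
Right block of [I | A^{-1}] is the inverse:
[ 33/10  1  -1/10 ]
[  13/5  1   -1/5 ]
[   2/5  0    1/5 ]

inverse = [33/10 1 -1/10; 13/5 1 -1/5; 2/5 0 1/5]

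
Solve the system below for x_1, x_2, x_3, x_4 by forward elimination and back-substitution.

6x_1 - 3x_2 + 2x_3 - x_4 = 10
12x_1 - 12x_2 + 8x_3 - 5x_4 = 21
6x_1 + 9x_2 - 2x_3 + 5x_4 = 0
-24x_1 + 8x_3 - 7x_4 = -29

(2, 1, -2, -5)

Forward elimination on [A|b]:
R2 <- R2 - (2)*R1:  [  0  -6   4  -3   1 ]
R3 <- R3 - (1)*R1:  [   0   12   -4    6  -10 ]
R4 <- R4 - (-4)*R1:  [   0  -12   16  -11   11 ]
R3 <- R3 - (-2)*R2:  [  0   0   4   0  -8 ]
R4 <- R4 - (2)*R2:  [  0   0   8  -5   9 ]
R4 <- R4 - (2)*R3:  [  0   0   0  -5  25 ]
Row echelon form:
[ 6  -3  2  -1  |  10 ]
[ 0  -6  4  -3  |   1 ]
[ 0   0  4   0  |  -8 ]
[ 0   0  0  -5  |  25 ]
Back-substitution:
x_4 = (25) / -5 = -5
x_3 = (-8) / 4 = -2
x_2 = (1 - (4)*(-2) - (-3)*(-5)) / -6 = 1
x_1 = (10 - (-3)*(1) - (2)*(-2) - (-1)*(-5)) / 6 = 2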